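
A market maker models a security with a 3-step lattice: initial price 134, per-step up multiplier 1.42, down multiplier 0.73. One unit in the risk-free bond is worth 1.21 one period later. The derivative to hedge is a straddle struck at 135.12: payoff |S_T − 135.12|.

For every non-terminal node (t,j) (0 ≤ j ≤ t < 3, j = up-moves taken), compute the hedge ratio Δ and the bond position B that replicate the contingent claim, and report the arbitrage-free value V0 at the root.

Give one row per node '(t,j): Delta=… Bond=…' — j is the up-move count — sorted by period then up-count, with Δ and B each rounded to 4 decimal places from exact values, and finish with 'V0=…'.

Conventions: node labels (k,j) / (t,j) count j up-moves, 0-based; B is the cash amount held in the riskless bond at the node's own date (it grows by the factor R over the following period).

(0,0): Delta=0.7216 Bond=-28.9686
(1,0): Delta=0.0583 Bond=29.8310
(1,1): Delta=0.8708 Bond=-63.4383
(2,0): Delta=-1.0000 Bond=111.6694
(2,1): Delta=0.2964 Bond=3.0320
(2,2): Delta=1.0000 Bond=-111.6694
V0=67.7285

Since d<R<u, set p* = (R−d)/(u−d) = 0.6957; price each node as the discounted p*-expectation of its children.
Expiry values: V(3,0)=82.9917, V(3,1)=33.7198, V(3,2)=62.1242, V(3,3)=248.5606
Node (2,0) S=71.4086: V=(p*·33.7198+(1−p*)·82.9917)/1.21=40.2608; Δ=(33.7198−82.9917)/(101.4002−52.1283)=-1.0000; B=V−Δ·S=111.6694
Node (2,1) S=138.9044: V=(p*·62.1242+(1−p*)·33.7198)/1.21=44.1979; Δ=(62.1242−33.7198)/(197.2442−101.4002)=0.2964; B=V−Δ·S=3.0320
Node (2,2) S=270.1976: V=(p*·248.5606+(1−p*)·62.1242)/1.21=158.5282; Δ=(248.5606−62.1242)/(383.6806−197.2442)=1.0000; B=V−Δ·S=-111.6694
Node (1,0) S=97.8200: V=(p*·44.1979+(1−p*)·40.2608)/1.21=35.5369; Δ=(44.1979−40.2608)/(138.9044−71.4086)=0.0583; B=V−Δ·S=29.8310
Node (1,1) S=190.2800: V=(p*·158.5282+(1−p*)·44.1979)/1.21=102.2578; Δ=(158.5282−44.1979)/(270.1976−138.9044)=0.8708; B=V−Δ·S=-63.4383
Node (0,0) S=134.0000: V=(p*·102.2578+(1−p*)·35.5369)/1.21=67.7285; Δ=(102.2578−35.5369)/(190.2800−97.8200)=0.7216; B=V−Δ·S=-28.9686
As a check, the time-0 holding Δ(0,0)·S0 + B(0,0) comes to 67.7285 — exactly V0.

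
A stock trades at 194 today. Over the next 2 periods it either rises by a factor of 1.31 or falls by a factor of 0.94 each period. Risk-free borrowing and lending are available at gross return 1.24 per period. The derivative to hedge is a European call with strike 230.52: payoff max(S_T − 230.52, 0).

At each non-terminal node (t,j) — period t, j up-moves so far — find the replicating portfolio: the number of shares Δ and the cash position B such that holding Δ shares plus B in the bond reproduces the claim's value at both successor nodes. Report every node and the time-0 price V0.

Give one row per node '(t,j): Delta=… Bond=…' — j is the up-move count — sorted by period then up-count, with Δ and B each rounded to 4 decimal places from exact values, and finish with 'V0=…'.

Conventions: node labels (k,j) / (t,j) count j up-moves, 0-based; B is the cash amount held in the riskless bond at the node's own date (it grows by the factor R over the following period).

(0,0): Delta=0.8744 Bond=-124.1752
(1,0): Delta=0.1241 Bond=-17.1519
(1,1): Delta=1.0000 Bond=-185.9032
V0=45.4538

Risk-neutral probability p* = (R−d)/(u−d) = (1.24−0.94)/(1.31−0.94) = 0.8108.
At maturity the claim pays: V(2,0)=0.0000, V(2,1)=8.3716, V(2,2)=102.4034
Node (1,0) S=182.3600: V=(p*·8.3716+(1−p*)·0.0000)/1.24=5.4740; Δ=(8.3716−0.0000)/(238.8916−171.4184)=0.1241; B=V−Δ·S=-17.1519
Node (1,1) S=254.1400: V=(p*·102.4034+(1−p*)·8.3716)/1.24=68.2368; Δ=(102.4034−8.3716)/(332.9234−238.8916)=1.0000; B=V−Δ·S=-185.9032
Node (0,0) S=194.0000: V=(p*·68.2368+(1−p*)·5.4740)/1.24=45.4538; Δ=(68.2368−5.4740)/(254.1400−182.3600)=0.8744; B=V−Δ·S=-124.1752
Sanity check at the root: Δ(0,0)·S0 + B(0,0) reproduces V0 = 45.4538.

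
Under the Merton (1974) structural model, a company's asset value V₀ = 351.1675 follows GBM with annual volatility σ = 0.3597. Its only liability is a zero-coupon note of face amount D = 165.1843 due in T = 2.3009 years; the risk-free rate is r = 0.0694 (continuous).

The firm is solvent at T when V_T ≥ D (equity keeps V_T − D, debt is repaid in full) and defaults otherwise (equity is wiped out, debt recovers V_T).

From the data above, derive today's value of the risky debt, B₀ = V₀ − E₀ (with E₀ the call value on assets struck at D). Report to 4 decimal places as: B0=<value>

B0=138.5122

With assets at 351.1675 and a single debt payment of 165.1843 at 2.3009 years:
d₁ = [ln(V₀/D) + (r + σ²/2)T] / (σ√T)
   = [ln(351.1675/165.1843) + (0.0694 + 0.5·0.3597²)·2.3009] / (0.3597·√2.3009)
   = [0.754201 + 0.308532] / 0.545619 = 1.947759
d₂ = d₁ − σ√T = 1.947759 − 0.545619 = 1.402140
N(d₁) = 0.974278,  N(d₂) = 0.919563,  e^(−rT) = 0.852414
E₀ = V₀·N(d₁) − D·e^(−rT)·N(d₂)
   = 351.1675·0.974278 − 165.1843·0.852414·0.919563 = 212.655251
B₀ = V₀ − E₀ = 351.1675 − 212.655251 = 138.512249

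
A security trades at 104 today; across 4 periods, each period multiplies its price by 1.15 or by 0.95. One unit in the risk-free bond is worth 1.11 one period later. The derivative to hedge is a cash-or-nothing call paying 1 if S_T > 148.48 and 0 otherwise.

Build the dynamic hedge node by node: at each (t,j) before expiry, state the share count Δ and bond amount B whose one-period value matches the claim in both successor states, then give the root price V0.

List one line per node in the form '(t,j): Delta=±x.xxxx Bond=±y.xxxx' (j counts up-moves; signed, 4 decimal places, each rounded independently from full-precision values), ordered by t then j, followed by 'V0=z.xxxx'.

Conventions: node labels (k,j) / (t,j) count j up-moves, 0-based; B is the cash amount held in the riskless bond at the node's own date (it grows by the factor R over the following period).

Under the risk-neutral measure, an up-move has probability p* = (R−d)/(u−d) = 0.8000 and values discount at R = 1.11.
Expiry values: V(4,0)=0.0000, V(4,1)=0.0000, V(4,2)=0.0000, V(4,3)=1.0000, V(4,4)=1.0000
(3,0): S=89.1670. Δ = (V_up−V_dn)/(S_up−S_dn) = (0.0000−0.0000)/(102.5420−84.7086) = 0.0000. V = [p*·0.0000 + (1−p*)·0.0000]/1.11 = 0.0000. B = V − Δ·S = 0.0000.
(3,1): S=107.9390. Δ = (V_up−V_dn)/(S_up−S_dn) = (0.0000−0.0000)/(124.1298−102.5420) = 0.0000. V = [p*·0.0000 + (1−p*)·0.0000]/1.11 = 0.0000. B = V − Δ·S = 0.0000.
(3,2): S=130.6630. Δ = (V_up−V_dn)/(S_up−S_dn) = (1.0000−0.0000)/(150.2624−124.1298) = 0.0383. V = [p*·1.0000 + (1−p*)·0.0000]/1.11 = 0.7207. B = V − Δ·S = -4.2793.
(3,3): S=158.1710. Δ = (V_up−V_dn)/(S_up−S_dn) = (1.0000−1.0000)/(181.8966−150.2624) = 0.0000. V = [p*·1.0000 + (1−p*)·1.0000]/1.11 = 0.9009. B = V − Δ·S = 0.9009.
(2,0): S=93.8600. Δ = (V_up−V_dn)/(S_up−S_dn) = (0.0000−0.0000)/(107.9390−89.1670) = 0.0000. V = [p*·0.0000 + (1−p*)·0.0000]/1.11 = 0.0000. B = V − Δ·S = 0.0000.
(2,1): S=113.6200. Δ = (V_up−V_dn)/(S_up−S_dn) = (0.7207−0.0000)/(130.6630−107.9390) = 0.0317. V = [p*·0.7207 + (1−p*)·0.0000]/1.11 = 0.5194. B = V − Δ·S = -3.0842.
(2,2): S=137.5400. Δ = (V_up−V_dn)/(S_up−S_dn) = (0.9009−0.7207)/(158.1710−130.6630) = 0.0066. V = [p*·0.9009 + (1−p*)·0.7207]/1.11 = 0.7792. B = V − Δ·S = -0.1217.
(1,0): S=98.8000. Δ = (V_up−V_dn)/(S_up−S_dn) = (0.5194−0.0000)/(113.6200−93.8600) = 0.0263. V = [p*·0.5194 + (1−p*)·0.0000]/1.11 = 0.3744. B = V − Δ·S = -2.2228.
(1,1): S=119.6000. Δ = (V_up−V_dn)/(S_up−S_dn) = (0.7792−0.5194)/(137.5400−113.6200) = 0.0109. V = [p*·0.7792 + (1−p*)·0.5194]/1.11 = 0.6551. B = V − Δ·S = -0.6434.
(0,0): S=104.0000. Δ = (V_up−V_dn)/(S_up−S_dn) = (0.6551−0.3744)/(119.6000−98.8000) = 0.0135. V = [p*·0.6551 + (1−p*)·0.3744]/1.11 = 0.5396. B = V − Δ·S = -0.8643.
Check: Δ(0,0)·S0 + B(0,0) = 0.5396 = V0.

(0,0): Delta=0.0135 Bond=-0.8643
(1,0): Delta=0.0263 Bond=-2.2228
(1,1): Delta=0.0109 Bond=-0.6434
(2,0): Delta=0.0000 Bond=0.0000
(2,1): Delta=0.0317 Bond=-3.0842
(2,2): Delta=0.0066 Bond=-0.1217
(3,0): Delta=0.0000 Bond=0.0000
(3,1): Delta=0.0000 Bond=0.0000
(3,2): Delta=0.0383 Bond=-4.2793
(3,3): Delta=0.0000 Bond=0.9009
V0=0.5396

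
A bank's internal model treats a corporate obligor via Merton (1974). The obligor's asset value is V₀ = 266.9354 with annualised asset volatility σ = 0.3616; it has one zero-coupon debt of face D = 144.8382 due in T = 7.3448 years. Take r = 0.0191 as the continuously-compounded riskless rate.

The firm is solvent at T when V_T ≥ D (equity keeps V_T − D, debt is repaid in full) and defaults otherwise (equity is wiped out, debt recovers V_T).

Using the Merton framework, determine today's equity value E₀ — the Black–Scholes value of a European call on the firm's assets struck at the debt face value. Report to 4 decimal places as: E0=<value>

E0=162.3977

Apply the equity-as-call identities (strike 144.8382, horizon 7.3448 years):
d₁ = [ln(V₀/D) + (r + σ²/2)T] / (σ√T)
   = [ln(266.9354/144.8382) + (0.0191 + 0.5·0.3616²)·7.3448] / (0.3616·√7.3448)
   = [0.611389 + 0.620469] / 0.979983 = 1.257020
d₂ = d₁ − σ√T = 1.257020 − 0.979983 = 0.277038
N(d₁) = 0.895627,  N(d₂) = 0.609124,  e^(−rT) = 0.869110
E₀ = V₀·N(d₁) − D·e^(−rT)·N(d₂)
   = 266.9354·0.895627 − 144.8382·0.869110·0.609124 = 162.397744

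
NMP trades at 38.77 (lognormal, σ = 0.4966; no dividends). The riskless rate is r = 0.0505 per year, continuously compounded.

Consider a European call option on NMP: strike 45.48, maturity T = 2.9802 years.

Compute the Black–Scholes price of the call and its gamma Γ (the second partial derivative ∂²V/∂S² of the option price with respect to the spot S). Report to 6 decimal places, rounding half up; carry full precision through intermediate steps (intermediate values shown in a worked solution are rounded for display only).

price = 12.746590
Γ = 0.010999

σ√T = 0.4966·√2.9802 = 0.857293
d₁ = (ln(S/K) + (r+σ²/2)T) / (σ√T) = (ln(38.77/45.48) + (0.0505+0.4966²/2)·2.9802) / 0.857293 = (-0.159626 + 0.517976) / 0.857293 = 0.418002
d₂ = d₁ − σ√T = 0.418002 − 0.857293 = -0.439292
e^{−rT} = 0.860278
N(d₁) = 0.662027,  N(d₂) = 0.330225
Call price V = S·N(d₁) − K·e^{−rT}·N(d₂) = 25.666790 − 12.920200 = 12.746590
φ(d₁) = (1/√(2π))·e^{−d₁²/2} = 0.365569
Γ = φ(d₁) / (S·σ·√T) = 0.010999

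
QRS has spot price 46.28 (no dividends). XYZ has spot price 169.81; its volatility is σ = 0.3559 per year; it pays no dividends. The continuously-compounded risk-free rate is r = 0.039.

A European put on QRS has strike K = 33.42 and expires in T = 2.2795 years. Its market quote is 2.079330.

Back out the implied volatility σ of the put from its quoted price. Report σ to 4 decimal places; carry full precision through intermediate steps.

At σ = 0.3293 the Black–Scholes value reproduces the quote:
σ√T = 0.3293·√2.2795 = 0.497178
d₁ = (ln(S/K) + (r+σ²/2)T) / (σ√T) = (ln(46.28/33.42) + (0.039+0.3293²/2)·2.2795) / 0.497178 = (0.325555 + 0.212493) / 0.497178 = 1.082206
d₂ = d₁ − σ√T = 1.082206 − 0.497178 = 0.585029
e^{−rT} = 0.914937
N(−d₁) = 0.139580,  N(−d₂) = 0.279264
V = K·e^{−rT}·N(−d₂) − S·N(−d₁) = 8.539113 − 6.459784 = 2.079330 (the observed quote) — the price is monotone increasing in volatility, hence this σ is the only solution

sigma = 0.3293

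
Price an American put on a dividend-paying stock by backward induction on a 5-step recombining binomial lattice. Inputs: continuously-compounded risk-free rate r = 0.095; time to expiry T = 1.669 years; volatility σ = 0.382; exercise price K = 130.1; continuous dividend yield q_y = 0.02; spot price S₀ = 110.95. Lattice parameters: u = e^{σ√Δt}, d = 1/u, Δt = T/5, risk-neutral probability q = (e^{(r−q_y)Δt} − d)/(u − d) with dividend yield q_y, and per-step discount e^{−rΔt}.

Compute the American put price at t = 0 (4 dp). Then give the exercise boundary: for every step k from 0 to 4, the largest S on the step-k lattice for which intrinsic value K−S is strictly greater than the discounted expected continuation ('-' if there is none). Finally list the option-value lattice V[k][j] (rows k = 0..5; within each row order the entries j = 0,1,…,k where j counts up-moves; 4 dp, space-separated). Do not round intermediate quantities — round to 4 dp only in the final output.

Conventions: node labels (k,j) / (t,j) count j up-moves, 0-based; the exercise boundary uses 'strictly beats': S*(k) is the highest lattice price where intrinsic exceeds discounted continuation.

Δt=0.33380  u=1.24695  d=0.80196  q=0.50202  discount=0.96879
step 5 (expiry): payoffs max(K−S,0) = 93.2974 72.8760 41.1230 0.0000 0.0000 0.0000
step 4: (k=4,j=0): S=45.8911, K−S=84.2089, hold=80.4534 ⇒ V=84.2089 exercise | (k=4,j=1): S=71.3556, K−S=58.7444, hold=55.1583 ⇒ V=58.7444 exercise | (k=4,j=2): S=110.9500, K−S=19.1500, hold=19.8394 ⇒ V=19.8394 continue | (k=4,j=3): S=172.5150, K−S=0.0000, hold=0.0000 ⇒ V=0.0000 continue | (k=4,j=4): S=268.2416, K−S=0.0000, hold=0.0000 ⇒ V=0.0000 continue  boundary S*=71.3556
step 3: (k=3,j=0): S=57.2240, K−S=72.8760, hold=69.1959 ⇒ V=72.8760 exercise | (k=3,j=1): S=88.9770, K−S=41.1230, hold=37.9895 ⇒ V=41.1230 exercise | (k=3,j=2): S=138.3493, K−S=0.0000, hold=9.5713 ⇒ V=9.5713 continue | (k=3,j=3): S=215.1179, K−S=0.0000, hold=0.0000 ⇒ V=0.0000 continue  boundary S*=88.9770
step 2: (k=2,j=0): S=71.3556, K−S=58.7444, hold=55.1583 ⇒ V=58.7444 exercise | (k=2,j=1): S=110.9500, K−S=19.1500, hold=24.4944 ⇒ V=24.4944 continue | (k=2,j=2): S=172.5150, K−S=0.0000, hold=4.6176 ⇒ V=4.6176 continue  boundary S*=71.3556
step 1: (k=1,j=0): S=88.9770, K−S=41.1230, hold=40.2534 ⇒ V=41.1230 exercise | (k=1,j=1): S=138.3493, K−S=0.0000, hold=14.0628 ⇒ V=14.0628 continue  boundary S*=88.9770
step 0: (k=0,j=0): S=110.9500, K−S=19.1500, hold=26.6788 ⇒ V=26.6788 continue  boundary S*=-

price = 26.6788
boundary = - 88.9770 71.3556 88.9770 71.3556
tree:
26.6788
41.1230 14.0628
58.7444 24.4944 4.6176
72.8760 41.1230 9.5713 0.0000
84.2089 58.7444 19.8394 0.0000 0.0000
93.2974 72.8760 41.1230 0.0000 0.0000 0.0000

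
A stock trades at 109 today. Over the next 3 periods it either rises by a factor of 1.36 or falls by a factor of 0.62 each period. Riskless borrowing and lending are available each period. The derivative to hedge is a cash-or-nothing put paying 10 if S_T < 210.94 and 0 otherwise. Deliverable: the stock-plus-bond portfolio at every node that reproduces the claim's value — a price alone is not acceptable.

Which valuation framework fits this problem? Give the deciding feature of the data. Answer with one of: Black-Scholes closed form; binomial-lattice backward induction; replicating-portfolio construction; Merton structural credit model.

framework: replicating-portfolio construction

Key observation: the mandate to exhibit the hedge at every date and state singles out the replicating-portfolio construction on the 3-period tree with factors 1.36 and 0.62 from 109.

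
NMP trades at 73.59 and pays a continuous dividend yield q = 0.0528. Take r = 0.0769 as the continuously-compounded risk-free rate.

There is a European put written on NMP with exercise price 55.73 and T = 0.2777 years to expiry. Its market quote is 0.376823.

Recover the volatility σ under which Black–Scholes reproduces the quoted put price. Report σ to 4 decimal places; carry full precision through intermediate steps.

At σ = 0.3666 the Black–Scholes value reproduces the quote:
σ√T = 0.3666·√0.2777 = 0.193188
d₁ = (ln(S/K) + (r−q+σ²/2)T) / (σ√T) = (ln(73.59/55.73) + (0.0769−0.0528+0.3666²/2)·0.2777) / 0.193188 = (0.277991 + 0.025353) / 0.193188 = 1.570200
d₂ = d₁ − σ√T = 1.570200 − 0.193188 = 1.377012
e^{−rT} = 0.978871
e^{−qT} = 0.985444
N(−d₁) = 0.058184,  N(−d₂) = 0.084254
V = K·e^{−rT}·N(−d₂) − S·e^{−qT}·N(−d₁) = 4.596283 − 4.219460 = 0.376823 (the observed quote) — the price is monotone increasing in volatility, hence this σ is the only solution

sigma = 0.3666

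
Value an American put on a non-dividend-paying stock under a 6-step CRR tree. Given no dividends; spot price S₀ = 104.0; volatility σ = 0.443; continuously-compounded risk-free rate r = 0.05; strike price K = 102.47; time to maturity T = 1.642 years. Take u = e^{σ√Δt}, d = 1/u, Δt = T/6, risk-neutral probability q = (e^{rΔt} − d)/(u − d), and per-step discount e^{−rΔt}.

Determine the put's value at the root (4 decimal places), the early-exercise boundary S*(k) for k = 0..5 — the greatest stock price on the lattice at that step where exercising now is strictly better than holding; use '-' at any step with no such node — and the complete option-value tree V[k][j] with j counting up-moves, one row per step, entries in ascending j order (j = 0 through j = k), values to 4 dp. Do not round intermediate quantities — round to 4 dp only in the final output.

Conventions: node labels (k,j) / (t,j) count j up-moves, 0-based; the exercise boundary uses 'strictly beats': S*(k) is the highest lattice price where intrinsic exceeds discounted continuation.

price = 18.1434
boundary = - - - 51.8912 65.4245 82.4872
tree:
18.1434
26.6166 9.1865
37.5911 15.1064 2.8266
50.5788 24.1475 5.4250 0.0000
61.3127 37.0455 10.4118 0.0000 0.0000
69.8262 50.5788 19.9828 0.0000 0.0000 0.0000
76.5787 61.3127 37.0455 0.0000 0.0000 0.0000 0.0000

params: Δt=0.27367 u=1.26080 d=0.79315 q=0.47178 e^(-rΔt)=0.98641
t_6 payoffs: 76.5787 61.3127 37.0455 0.0000 0.0000 0.0000 0.0000
t_5: node(5,0) S=32.6438 payoff=69.8262 vs cont=68.4336 → 69.8262 [stop]  node(5,1) S=51.8912 payoff=50.5788 vs cont=49.1862 → 50.5788 [stop]  node(5,2) S=82.4872 payoff=19.9828 vs cont=19.3022 → 19.9828 [stop]  node(5,3) S=131.1233 payoff=0.0000 vs cont=0.0000 → 0.0000 [wait]  node(5,4) S=208.4362 payoff=0.0000 vs cont=0.0000 → 0.0000 [wait]  node(5,5) S=331.3342 payoff=0.0000 vs cont=0.0000 → 0.0000 [wait]  ⇒ S*(5)=82.4872
t_4: node(4,0) S=41.1573 payoff=61.3127 vs cont=59.9201 → 61.3127 [stop]  node(4,1) S=65.4245 payoff=37.0455 vs cont=35.6530 → 37.0455 [stop]  node(4,2) S=104.0000 payoff=0.0000 vs cont=10.4118 → 10.4118 [wait]  node(4,3) S=165.3204 payoff=0.0000 vs cont=0.0000 → 0.0000 [wait]  node(4,4) S=262.7965 payoff=0.0000 vs cont=0.0000 → 0.0000 [wait]  ⇒ S*(4)=65.4245
t_3: node(3,0) S=51.8912 payoff=50.5788 vs cont=49.1862 → 50.5788 [stop]  node(3,1) S=82.4872 payoff=19.9828 vs cont=24.1475 → 24.1475 [wait]  node(3,2) S=131.1233 payoff=0.0000 vs cont=5.4250 → 5.4250 [wait]  node(3,3) S=208.4362 payoff=0.0000 vs cont=0.0000 → 0.0000 [wait]  ⇒ S*(3)=51.8912
t_2: node(2,0) S=65.4245 payoff=37.0455 vs cont=37.5911 → 37.5911 [wait]  node(2,1) S=104.0000 payoff=0.0000 vs cont=15.1064 → 15.1064 [wait]  node(2,2) S=165.3204 payoff=0.0000 vs cont=2.8266 → 2.8266 [wait]  ⇒ S*(2)=-
t_1: node(1,0) S=82.4872 payoff=19.9828 vs cont=26.6166 → 26.6166 [wait]  node(1,1) S=131.1233 payoff=0.0000 vs cont=9.1865 → 9.1865 [wait]  ⇒ S*(1)=-
t_0: node(0,0) S=104.0000 payoff=0.0000 vs cont=18.1434 → 18.1434 [wait]  ⇒ S*(0)=-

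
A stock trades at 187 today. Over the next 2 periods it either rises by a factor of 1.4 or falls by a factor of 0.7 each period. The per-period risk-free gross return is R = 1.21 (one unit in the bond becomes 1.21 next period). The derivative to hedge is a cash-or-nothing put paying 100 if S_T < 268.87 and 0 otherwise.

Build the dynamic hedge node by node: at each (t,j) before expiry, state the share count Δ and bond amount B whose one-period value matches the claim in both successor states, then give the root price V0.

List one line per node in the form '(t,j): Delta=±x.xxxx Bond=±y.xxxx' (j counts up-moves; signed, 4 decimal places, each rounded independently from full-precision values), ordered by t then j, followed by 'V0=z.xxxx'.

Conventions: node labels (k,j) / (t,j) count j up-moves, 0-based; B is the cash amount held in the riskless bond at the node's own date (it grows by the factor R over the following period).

(0,0): Delta=-0.4600 Bond=118.0638
(1,0): Delta=0.0000 Bond=82.6446
(1,1): Delta=-0.5457 Bond=165.2893
V0=32.0459

No-arbitrage ⇒ martingale measure with p* = (R−d)/(u−d) = 0.7286.
At maturity the claim pays: V(2,0)=100.0000, V(2,1)=100.0000, V(2,2)=0.0000
Node (1,0) S=130.9000: V=(p*·100.0000+(1−p*)·100.0000)/1.21=82.6446; Δ=(100.0000−100.0000)/(183.2600−91.6300)=0.0000; B=V−Δ·S=82.6446
Node (1,1) S=261.8000: V=(p*·0.0000+(1−p*)·100.0000)/1.21=22.4321; Δ=(0.0000−100.0000)/(366.5200−183.2600)=-0.5457; B=V−Δ·S=165.2893
Node (0,0) S=187.0000: V=(p*·22.4321+(1−p*)·82.6446)/1.21=32.0459; Δ=(22.4321−82.6446)/(261.8000−130.9000)=-0.4600; B=V−Δ·S=118.0638
Check: Δ(0,0)·S0 + B(0,0) = 32.0459 = V0.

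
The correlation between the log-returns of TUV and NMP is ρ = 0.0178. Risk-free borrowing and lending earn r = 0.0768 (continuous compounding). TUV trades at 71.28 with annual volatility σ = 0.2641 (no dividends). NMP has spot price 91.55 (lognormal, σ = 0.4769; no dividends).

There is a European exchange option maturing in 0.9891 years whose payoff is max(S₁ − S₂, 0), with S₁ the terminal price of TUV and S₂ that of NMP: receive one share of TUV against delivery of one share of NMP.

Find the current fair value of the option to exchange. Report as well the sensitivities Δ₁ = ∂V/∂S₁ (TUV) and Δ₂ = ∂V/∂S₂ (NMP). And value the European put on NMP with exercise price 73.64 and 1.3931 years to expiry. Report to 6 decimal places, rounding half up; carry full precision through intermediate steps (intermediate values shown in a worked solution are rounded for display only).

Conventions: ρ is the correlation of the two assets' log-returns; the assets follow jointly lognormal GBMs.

exchange price = 8.912093
Δ1 = 0.422265
Δ2 = -0.231425
price(NMP put K=73.64) = 7.512295

σ_eff = √(σ₁² + σ₂² − 2ρσ₁σ₂) = √(0.2641² + 0.4769² − 2·0.0178·0.2641·0.4769) = 0.541016
d₁ = (ln(S₁/S₂) + (q₂ − q₁ + σ_eff²/2)T) / (σ_eff√T) = (ln(71.28/91.55) + (0.0 − 0.0 + 0.146349)·0.9891) / 0.538060 = -0.196103
d₂ = d₁ − σ_eff√T = -0.196103 − 0.538060 = -0.734163
N(d₁) = 0.422265,  N(d₂) = 0.231425
V = S₁·e^{−q₁T}·N(d₁) − S₂·e^{−q₂T}·N(d₂) = 30.099019 − 21.186927 = 8.912093
Δ₁ = e^{−q₁T}·N(d₁) = 0.422265;  Δ₂ = −e^{−q₂T}·N(d₂) = -0.231425
[vanilla: NMP put K=73.64]
σ√T = 0.4769·√1.3931 = 0.562883
d₁ = (ln(S/K) + (r+σ²/2)T) / (σ√T) = (ln(91.55/73.64) + (0.0768+0.4769²/2)·1.3931) / 0.562883 = (0.217697 + 0.265409) / 0.562883 = 0.858270
d₂ = d₁ − σ√T = 0.858270 − 0.562883 = 0.295386
e^{−rT} = 0.898535
N(−d₁) = 0.195372,  N(−d₂) = 0.383849
price = K·e^{−rT}·N(−d₂) − S·N(−d₁) = 25.398578 − 17.886283 = 7.512295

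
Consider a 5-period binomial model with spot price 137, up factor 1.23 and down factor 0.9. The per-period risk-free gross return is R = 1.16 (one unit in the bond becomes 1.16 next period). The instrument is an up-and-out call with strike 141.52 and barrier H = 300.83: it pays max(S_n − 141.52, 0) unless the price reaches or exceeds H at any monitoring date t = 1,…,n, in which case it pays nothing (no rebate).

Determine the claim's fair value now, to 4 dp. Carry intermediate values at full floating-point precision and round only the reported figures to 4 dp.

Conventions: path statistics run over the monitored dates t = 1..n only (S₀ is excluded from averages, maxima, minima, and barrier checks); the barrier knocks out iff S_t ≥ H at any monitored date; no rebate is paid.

With p* = (R−d)/(u−d) = 0.7879, sum probability × payoff across the paths and divide by R^5.
Enumerate all 2^5 = 32 price paths (U = up ×1.23, D = down ×0.9); each path with k up-moves has probability p*^k·(1−p*)^(5−k).
DDDDD: M=123.3000, payoff=0.0000, prob=0.000429
UDDDD: M=168.5100, payoff=0.0000, prob=0.001595
DUDDD: M=151.6590, payoff=0.0000, prob=0.001595
UUDDD: M=207.2673, payoff=9.5779, prob=0.005925
DDUDD: M=136.4931, payoff=0.0000, prob=0.001595
UDUDD: M=186.5406, payoff=9.5779, prob=0.005925
DUUDD: M=186.5406, payoff=9.5779, prob=0.005925
UUUDD: M=254.9388, payoff=64.9804, prob=0.022006
DDDUD: M=123.3000, payoff=0.0000, prob=0.001595
UDDUD: M=168.5100, payoff=9.5779, prob=0.005925
DUDUD: M=167.8865, payoff=9.5779, prob=0.005925
UUDUD: M=229.4449, payoff=64.9804, prob=0.022006
DDUUD: M=167.8865, payoff=9.5779, prob=0.005925
UDUUD: M=229.4449, payoff=64.9804, prob=0.022006
DUUUD: M=229.4449, payoff=64.9804, prob=0.022006
UUUUD: M=313.5747, payoff=0.0000, prob=0.081738
DDDDU: M=123.3000, payoff=0.0000, prob=0.001595
UDDDU: M=168.5100, payoff=9.5779, prob=0.005925
DUDDU: M=151.6590, payoff=9.5779, prob=0.005925
UUDDU: M=207.2673, payoff=64.9804, prob=0.022006
DDUDU: M=151.0979, payoff=9.5779, prob=0.005925
UDUDU: M=206.5004, payoff=64.9804, prob=0.022006
DUUDU: M=206.5004, payoff=64.9804, prob=0.022006
UUUDU: M=282.2172, payoff=140.6972, prob=0.081738
DDDUU: M=151.0979, payoff=9.5779, prob=0.005925
UDDUU: M=206.5004, payoff=64.9804, prob=0.022006
DUDUU: M=206.5004, payoff=64.9804, prob=0.022006
UUDUU: M=282.2172, payoff=140.6972, prob=0.081738
DDUUU: M=206.5004, payoff=64.9804, prob=0.022006
UDUUU: M=282.2172, payoff=140.6972, prob=0.081738
DUUUU: M=282.2172, payoff=140.6972, prob=0.081738
UUUUU: M=385.6969, payoff=0.0000, prob=0.303597
Price = Σ prob·payoff / R^5 = 60.868229 / 2.100342 = 28.9802

price = 28.9802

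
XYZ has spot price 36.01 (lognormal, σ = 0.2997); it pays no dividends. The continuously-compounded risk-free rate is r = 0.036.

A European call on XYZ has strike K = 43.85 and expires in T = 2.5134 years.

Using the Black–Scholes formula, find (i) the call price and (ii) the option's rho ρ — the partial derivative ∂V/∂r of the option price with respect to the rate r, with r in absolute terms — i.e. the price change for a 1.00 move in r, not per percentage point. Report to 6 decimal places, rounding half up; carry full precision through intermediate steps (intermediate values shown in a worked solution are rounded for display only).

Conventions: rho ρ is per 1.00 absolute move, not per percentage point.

σ√T = 0.2997·√2.5134 = 0.475136
d₁ = (ln(S/K) + (r+σ²/2)T) / (σ√T) = (ln(36.01/43.85) + (0.036+0.2997²/2)·2.5134) / 0.475136 = (-0.196978 + 0.203359) / 0.475136 = 0.013430
d₂ = d₁ − σ√T = 0.013430 − 0.475136 = -0.461705
e^{−rT} = 0.913490
N(d₁) = 0.505358,  N(d₂) = 0.322146
Call price V = S·N(d₁) − K·e^{−rT}·N(d₂) = 18.197934 − 12.904074 = 5.293860
ρ = K·T·e^{−rT}·N(d₂) = 32.433100

price = 5.293860
ρ = 32.433100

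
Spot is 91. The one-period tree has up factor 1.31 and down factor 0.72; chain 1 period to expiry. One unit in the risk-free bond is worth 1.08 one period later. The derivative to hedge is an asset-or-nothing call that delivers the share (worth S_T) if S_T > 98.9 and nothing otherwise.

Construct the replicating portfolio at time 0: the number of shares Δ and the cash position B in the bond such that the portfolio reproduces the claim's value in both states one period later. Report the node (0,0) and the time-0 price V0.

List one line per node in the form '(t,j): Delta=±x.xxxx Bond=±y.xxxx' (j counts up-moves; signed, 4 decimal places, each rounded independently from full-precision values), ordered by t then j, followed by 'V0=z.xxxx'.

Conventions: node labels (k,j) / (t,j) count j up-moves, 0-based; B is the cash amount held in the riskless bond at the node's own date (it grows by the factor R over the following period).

(0,0): Delta=2.2203 Bond=-134.7006
V0=67.3503

Under the risk-neutral measure, an up-move has probability p* = (R−d)/(u−d) = 0.6102 and values discount at R = 1.08.
Expiry values: V(1,0)=0.0000, V(1,1)=119.2100
  t=0,j=0: stock 91.0000 → up 119.2100 (V=119.2100), down 65.5200 (V=0.0000). Price 67.3503; hedge Δ=2.2203, bond B=-134.7006.
As a check, the time-0 holding Δ(0,0)·S0 + B(0,0) comes to 67.3503 — exactly V0.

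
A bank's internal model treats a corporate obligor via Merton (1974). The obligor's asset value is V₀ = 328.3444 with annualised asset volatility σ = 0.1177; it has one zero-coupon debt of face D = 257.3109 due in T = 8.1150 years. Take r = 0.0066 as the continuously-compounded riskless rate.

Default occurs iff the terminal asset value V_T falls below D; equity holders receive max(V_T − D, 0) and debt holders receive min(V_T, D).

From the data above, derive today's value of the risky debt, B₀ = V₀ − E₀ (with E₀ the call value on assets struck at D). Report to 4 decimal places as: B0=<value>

B0=234.2137

Work the structural quantities from V₀ = 328.3444 against face 257.3109:
d₁ = [ln(V₀/D) + (r + σ²/2)T] / (σ√T)
   = [ln(328.3444/257.3109) + (0.0066 + 0.5·0.1177²)·8.1150] / (0.1177·√8.1150)
   = [0.243778 + 0.109769] / 0.335290 = 1.054450
d₂ = d₁ − σ√T = 1.054450 − 0.335290 = 0.719160
N(d₁) = 0.854162,  N(d₂) = 0.763979,  e^(−rT) = 0.947850
E₀ = V₀·N(d₁) − D·e^(−rT)·N(d₂)
   = 328.3444·0.854162 − 257.3109·0.947850·0.763979 = 94.130730
B₀ = V₀ − E₀ = 328.3444 − 94.130730 = 234.213670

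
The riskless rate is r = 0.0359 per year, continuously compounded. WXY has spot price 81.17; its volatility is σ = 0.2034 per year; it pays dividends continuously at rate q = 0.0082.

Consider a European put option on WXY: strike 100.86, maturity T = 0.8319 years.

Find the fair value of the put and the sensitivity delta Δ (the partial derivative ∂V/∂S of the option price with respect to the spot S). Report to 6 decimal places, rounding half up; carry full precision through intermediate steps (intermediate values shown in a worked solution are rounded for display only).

σ√T = 0.2034·√0.8319 = 0.185518
d₁ = (ln(S/K) + (r−q+σ²/2)T) / (σ√T) = (ln(81.17/100.86) + (0.0359−0.0082+0.2034²/2)·0.8319) / 0.185518 = (-0.217188 + 0.040252) / 0.185518 = -0.953737
d₂ = d₁ − σ√T = -0.953737 − 0.185518 = -1.139255
e^{−rT} = 0.970576
e^{−qT} = 0.993202
N(−d₁) = 0.829892,  N(−d₂) = 0.872702
Put price V = K·e^{−rT}·N(−d₂) − S·e^{−qT}·N(−d₁) = 85.430797 − 66.904348 = 18.526449
Δ = −e^{−qT}·N(−d₁) = -0.824250

price = 18.526449
Δ = -0.824250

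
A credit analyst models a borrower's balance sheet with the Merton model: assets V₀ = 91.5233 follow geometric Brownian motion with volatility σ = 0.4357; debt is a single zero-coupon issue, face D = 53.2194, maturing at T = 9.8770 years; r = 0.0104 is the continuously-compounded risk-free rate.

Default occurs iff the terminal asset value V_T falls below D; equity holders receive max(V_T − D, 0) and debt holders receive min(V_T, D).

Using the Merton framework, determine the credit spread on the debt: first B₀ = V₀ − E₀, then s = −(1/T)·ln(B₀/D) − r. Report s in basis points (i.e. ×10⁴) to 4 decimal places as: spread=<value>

Apply the equity-as-call identities (strike 53.2194, horizon 9.8770 years):
d₁ = [ln(V₀/D) + (r + σ²/2)T] / (σ√T)
   = [ln(91.5233/53.2194) + (0.0104 + 0.5·0.4357²)·9.8770] / (0.4357·√9.8770)
   = [0.542171 + 1.040218] / 1.369305 = 1.155615
d₂ = d₁ − σ√T = 1.155615 − 1.369305 = -0.213690
N(d₁) = 0.876081,  N(d₂) = 0.415395,  e^(−rT) = 0.902379
E₀ = V₀·N(d₁) − D·e^(−rT)·N(d₂)
   = 91.5233·0.876081 − 53.2194·0.902379·0.415395 = 60.232860
B₀ = V₀ − E₀ = 91.5233 − 60.232860 = 31.290440
spread = −(1/T)·ln(B₀/D) − r = −(1/9.8770)·ln(31.290440/53.2194) − 0.0104 = 0.04337244
in basis points: 0.04337244 × 10⁴ = 433.7244 bp

spread=433.7244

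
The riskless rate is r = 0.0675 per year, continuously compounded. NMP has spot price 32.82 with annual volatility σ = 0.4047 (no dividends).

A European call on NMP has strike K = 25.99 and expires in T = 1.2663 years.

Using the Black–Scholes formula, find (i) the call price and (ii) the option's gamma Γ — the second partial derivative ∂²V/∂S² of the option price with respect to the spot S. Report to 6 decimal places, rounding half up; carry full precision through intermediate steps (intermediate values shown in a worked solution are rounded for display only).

price = 10.753546
Γ = 0.017357

σ√T = 0.4047·√1.2663 = 0.455409
d₁ = (ln(S/K) + (r+σ²/2)T) / (σ√T) = (ln(32.82/25.99) + (0.0675+0.4047²/2)·1.2663) / 0.455409 = (0.233326 + 0.189174) / 0.455409 = 0.927738
d₂ = d₁ − σ√T = 0.927738 − 0.455409 = 0.472329
e^{−rT} = 0.918076
N(d₁) = 0.823228,  N(d₂) = 0.681654
Call price V = S·N(d₁) − K·e^{−rT}·N(d₂) = 27.018351 − 16.264805 = 10.753546
φ(d₁) = (1/√(2π))·e^{−d₁²/2} = 0.259425
Γ = φ(d₁) / (S·σ·√T) = 0.017357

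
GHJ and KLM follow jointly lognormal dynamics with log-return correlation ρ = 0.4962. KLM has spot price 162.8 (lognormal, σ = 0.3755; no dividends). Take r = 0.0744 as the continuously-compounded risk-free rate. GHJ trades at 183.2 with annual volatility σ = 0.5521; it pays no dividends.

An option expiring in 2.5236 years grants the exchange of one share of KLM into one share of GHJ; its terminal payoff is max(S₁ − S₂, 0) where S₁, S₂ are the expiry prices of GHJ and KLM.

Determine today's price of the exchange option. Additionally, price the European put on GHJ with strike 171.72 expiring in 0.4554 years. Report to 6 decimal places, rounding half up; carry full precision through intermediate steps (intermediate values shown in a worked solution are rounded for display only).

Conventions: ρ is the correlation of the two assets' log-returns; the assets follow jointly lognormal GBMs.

σ_eff = √(σ₁² + σ₂² − 2ρσ₁σ₂) = √(0.5521² + 0.3755² − 2·0.4962·0.5521·0.3755) = 0.489976
d₁ = (ln(S₁/S₂) + (q₂ − q₁ + σ_eff²/2)T) / (σ_eff√T) = (ln(183.2/162.8) + (0.0 − 0.0 + 0.120038)·2.5236) / 0.778369 = 0.540855
d₂ = d₁ − σ_eff√T = 0.540855 − 0.778369 = -0.237513
N(d₁) = 0.705696,  N(d₂) = 0.406129
V = S₁·e^{−q₁T}·N(d₁) − S₂·e^{−q₂T}·N(d₂) = 129.283572 − 66.117858 = 63.165713
[vanilla: GHJ put K=171.72]
σ√T = 0.5521·√0.4554 = 0.372575
d₁ = (ln(S/K) + (r+σ²/2)T) / (σ√T) = (ln(183.2/171.72) + (0.0744+0.5521²/2)·0.4554) / 0.372575 = (0.064713 + 0.103288) / 0.372575 = 0.450919
d₂ = d₁ − σ√T = 0.450919 − 0.372575 = 0.078343
e^{−rT} = 0.966686
N(−d₁) = 0.326024,  N(−d₂) = 0.468778
price = K·e^{−rT}·N(−d₂) − S·N(−d₁) = 77.816739 − 59.727617 = 18.089123

exchange price = 63.165713
price(GHJ put K=171.72) = 18.089123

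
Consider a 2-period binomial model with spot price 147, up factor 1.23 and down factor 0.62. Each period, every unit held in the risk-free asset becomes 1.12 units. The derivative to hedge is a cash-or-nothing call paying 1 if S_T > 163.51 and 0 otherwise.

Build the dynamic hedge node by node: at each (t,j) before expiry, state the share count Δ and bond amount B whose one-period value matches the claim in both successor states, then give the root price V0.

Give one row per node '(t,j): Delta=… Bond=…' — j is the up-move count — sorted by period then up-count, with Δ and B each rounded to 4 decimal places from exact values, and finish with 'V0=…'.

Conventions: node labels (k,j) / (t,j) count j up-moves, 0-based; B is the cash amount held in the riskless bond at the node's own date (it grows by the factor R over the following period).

(0,0): Delta=0.0082 Bond=-0.6641
(1,0): Delta=0.0000 Bond=0.0000
(1,1): Delta=0.0091 Bond=-0.9075
V0=0.5356

No-arbitrage ⇒ martingale measure with p* = (R−d)/(u−d) = 0.8197.
Terminal payoffs: V(2,0)=0.0000, V(2,1)=0.0000, V(2,2)=1.0000
Node (1,0) S=91.1400: V=(p*·0.0000+(1−p*)·0.0000)/1.12=0.0000; Δ=(0.0000−0.0000)/(112.1022−56.5068)=0.0000; B=V−Δ·S=0.0000
Node (1,1) S=180.8100: V=(p*·1.0000+(1−p*)·0.0000)/1.12=0.7319; Δ=(1.0000−0.0000)/(222.3963−112.1022)=0.0091; B=V−Δ·S=-0.9075
Node (0,0) S=147.0000: V=(p*·0.7319+(1−p*)·0.0000)/1.12=0.5356; Δ=(0.7319−0.0000)/(180.8100−91.1400)=0.0082; B=V−Δ·S=-0.6641
Check: Δ(0,0)·S0 + B(0,0) = 0.5356 = V0.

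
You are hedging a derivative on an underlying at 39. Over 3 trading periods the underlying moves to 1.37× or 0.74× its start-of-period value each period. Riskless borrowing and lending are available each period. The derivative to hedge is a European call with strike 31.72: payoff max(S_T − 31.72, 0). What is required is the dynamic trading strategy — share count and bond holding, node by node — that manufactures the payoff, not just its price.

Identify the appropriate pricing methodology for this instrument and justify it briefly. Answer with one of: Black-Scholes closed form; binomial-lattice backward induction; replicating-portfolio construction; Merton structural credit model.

framework: replicating-portfolio construction

Key observation: what is demanded is not a single number but the (Δ, B) position at each node of the 1.37/0.74 tree starting at 39; constructing those positions is the replicating-portfolio method.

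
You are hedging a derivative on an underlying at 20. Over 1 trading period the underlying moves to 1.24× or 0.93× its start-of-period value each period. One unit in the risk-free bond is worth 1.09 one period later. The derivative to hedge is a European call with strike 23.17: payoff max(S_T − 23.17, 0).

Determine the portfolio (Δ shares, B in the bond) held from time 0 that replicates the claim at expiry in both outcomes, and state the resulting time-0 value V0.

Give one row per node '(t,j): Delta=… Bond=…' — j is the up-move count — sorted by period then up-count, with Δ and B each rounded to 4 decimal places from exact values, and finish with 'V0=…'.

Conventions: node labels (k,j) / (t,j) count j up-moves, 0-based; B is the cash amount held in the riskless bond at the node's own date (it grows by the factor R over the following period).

Since d<R<u, set p* = (R−d)/(u−d) = 0.5161; price each node as the discounted p*-expectation of its children.
At maturity the claim pays: V(1,0)=0.0000, V(1,1)=1.6300
  t=0,j=0: stock 20.0000 → up 24.8000 (V=1.6300), down 18.6000 (V=0.0000). Price 0.7718; hedge Δ=0.2629, bond B=-4.4862.
Verification: the root portfolio costs Δ(0,0)·S0 + B(0,0) = 0.7718, matching V0.

(0,0): Delta=0.2629 Bond=-4.4862
V0=0.7718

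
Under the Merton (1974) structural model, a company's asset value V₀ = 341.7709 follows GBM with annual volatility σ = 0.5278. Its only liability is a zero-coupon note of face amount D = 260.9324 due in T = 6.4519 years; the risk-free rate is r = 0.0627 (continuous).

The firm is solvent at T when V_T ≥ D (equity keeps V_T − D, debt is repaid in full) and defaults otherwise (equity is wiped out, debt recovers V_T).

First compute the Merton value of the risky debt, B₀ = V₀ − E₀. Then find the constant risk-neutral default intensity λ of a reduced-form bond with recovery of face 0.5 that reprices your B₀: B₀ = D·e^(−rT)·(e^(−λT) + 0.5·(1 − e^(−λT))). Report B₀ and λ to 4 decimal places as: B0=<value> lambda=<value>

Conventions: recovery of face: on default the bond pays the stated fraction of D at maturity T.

Work the structural quantities from V₀ = 341.7709 against face 260.9324:
d₁ = [ln(V₀/D) + (r + σ²/2)T] / (σ√T)
   = [ln(341.7709/260.9324) + (0.0627 + 0.5·0.5278²)·6.4519] / (0.5278·√6.4519)
   = [0.269879 + 1.303196] / 1.340643 = 1.173374
d₂ = d₁ − σ√T = 1.173374 − 1.340643 = -0.167269
N(d₁) = 0.879677,  N(d₂) = 0.433579,  e^(−rT) = 0.667288
E₀ = V₀·N(d₁) − D·e^(−rT)·N(d₂)
   = 341.7709·0.879677 − 260.9324·0.667288·0.433579 = 225.154545
B₀ = V₀ − E₀ = 341.7709 − 225.154545 = 116.616355
e^(−λT) = (B₀·e^(rT)/D − 0.5)/(1 − 0.5) = (116.6164·1.498604/260.9324 − 0.5)/0.5 = 0.33951801
λ = −ln(0.33951801)/6.4519 = 0.167428

B0=116.6164 lambda=0.1674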